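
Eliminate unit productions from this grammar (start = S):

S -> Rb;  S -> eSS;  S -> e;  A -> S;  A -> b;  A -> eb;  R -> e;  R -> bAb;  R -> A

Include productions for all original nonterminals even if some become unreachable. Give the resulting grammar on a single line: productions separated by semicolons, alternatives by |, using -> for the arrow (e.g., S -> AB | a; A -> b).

Unit productions: A->S, R->A.
Unit pairs (A ⇒* B via units): (A,S), (R,A), (R,S).
S: inherits non-unit rules of {S} → Rb | e | eSS.
A: inherits non-unit rules of {A, S} → Rb | b | e | eSS | eb.
R: inherits non-unit rules of {A, R, S} → Rb | b | bAb | e | eSS | eb.

S -> e | Rb | eSS; A -> b | e | Rb | eb | eSS; R -> b | e | Rb | eb | bAb | eSS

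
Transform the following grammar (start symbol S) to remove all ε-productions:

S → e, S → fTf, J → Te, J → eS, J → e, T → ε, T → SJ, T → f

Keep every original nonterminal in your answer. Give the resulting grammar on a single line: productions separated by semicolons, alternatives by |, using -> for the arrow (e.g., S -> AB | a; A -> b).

Nullable set: {T}.
S -> fTf: T nullable, giving fTf | ff.
J -> Te: T nullable, giving Te | e.
Drop T -> ε.
Unchanged (no nullable symbols): S -> e; J -> e; J -> eS; T -> SJ; T -> f.

S -> e | ff | fTf; J -> e | Te | eS; T -> f | SJ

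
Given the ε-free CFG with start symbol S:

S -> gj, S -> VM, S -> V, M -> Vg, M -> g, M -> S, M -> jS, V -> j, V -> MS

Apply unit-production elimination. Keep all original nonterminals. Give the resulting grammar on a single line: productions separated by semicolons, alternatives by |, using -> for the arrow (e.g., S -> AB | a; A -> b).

S -> j | MS | VM | gj; M -> g | j | MS | VM | Vg | gj | jS; V -> j | MS

Unit productions: M->S, S->V.
Unit pairs (A ⇒* B via units): (M,S), (M,V), (S,V).
S: inherits non-unit rules of {S, V} → MS | VM | gj | j.
M: inherits non-unit rules of {M, S, V} → MS | VM | Vg | g | gj | j | jS.
V: inherits non-unit rules of {V} → MS | j.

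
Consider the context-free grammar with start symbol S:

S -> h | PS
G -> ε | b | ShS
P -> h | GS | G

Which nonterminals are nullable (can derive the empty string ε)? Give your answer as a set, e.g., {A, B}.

Directly nullable (have an ε-rule): {G}.
P is nullable via P -> G (every symbol on the right is already known nullable).
Not nullable: S — each has a terminal in every rule's right-hand side or depends on a non-nullable symbol.

{G, P}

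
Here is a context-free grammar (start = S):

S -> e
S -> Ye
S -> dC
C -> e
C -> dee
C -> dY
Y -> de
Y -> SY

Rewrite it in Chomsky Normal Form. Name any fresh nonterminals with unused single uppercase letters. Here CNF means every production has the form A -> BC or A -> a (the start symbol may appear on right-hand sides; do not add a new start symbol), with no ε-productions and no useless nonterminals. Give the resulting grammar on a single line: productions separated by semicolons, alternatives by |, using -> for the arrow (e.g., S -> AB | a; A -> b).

No ε-productions.
No unit productions to eliminate.
TERM: introduce A -> d, B -> e and substitute in every rule of length ≥2.
BIN: C -> ABB becomes C -> AD, D -> BB.

S -> e | AC | YB; A -> d; B -> e; C -> e | AD | AY; D -> BB; Y -> AB | SY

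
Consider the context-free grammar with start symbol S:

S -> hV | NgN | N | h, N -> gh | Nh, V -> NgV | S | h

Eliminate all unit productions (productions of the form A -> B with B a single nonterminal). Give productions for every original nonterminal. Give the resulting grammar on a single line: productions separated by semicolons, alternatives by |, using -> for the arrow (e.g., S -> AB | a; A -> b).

Unit productions: S->N, V->S.
Unit pairs (A ⇒* B via units): (S,N), (V,N), (V,S).
S: inherits non-unit rules of {N, S} → NgN | Nh | gh | h | hV.
N: inherits non-unit rules of {N} → Nh | gh.
V: inherits non-unit rules of {N, S, V} → NgN | NgV | Nh | gh | h | hV.

S -> h | Nh | gh | hV | NgN; N -> Nh | gh; V -> h | Nh | gh | hV | NgN | NgV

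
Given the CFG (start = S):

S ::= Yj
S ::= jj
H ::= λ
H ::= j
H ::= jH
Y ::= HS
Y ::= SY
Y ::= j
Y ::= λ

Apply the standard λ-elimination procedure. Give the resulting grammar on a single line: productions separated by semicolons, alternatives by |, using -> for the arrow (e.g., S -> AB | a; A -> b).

Nullable set: {H, Y}.
S -> Yj: Y nullable, giving Yj | j.
Drop H -> λ.
H -> jH: H nullable, giving j | jH.
Drop Y -> λ.
Y -> HS: H nullable, giving HS | S.
Y -> SY: Y nullable, giving S | SY.
Unchanged (no nullable symbols): S -> jj; H -> j; Y -> j.

S -> j | Yj | jj; H -> j | jH; Y -> S | j | HS | SY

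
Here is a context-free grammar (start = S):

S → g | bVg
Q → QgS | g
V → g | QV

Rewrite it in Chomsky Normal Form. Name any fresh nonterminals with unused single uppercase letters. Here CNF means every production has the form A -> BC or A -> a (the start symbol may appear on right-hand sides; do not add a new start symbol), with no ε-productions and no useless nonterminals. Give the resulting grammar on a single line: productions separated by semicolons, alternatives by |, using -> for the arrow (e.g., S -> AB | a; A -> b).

No ε-productions.
No unit productions to eliminate.
TERM: introduce B -> b, A -> g and substitute in every rule of length ≥2.
BIN: Q -> QAS becomes Q -> QC, C -> AS; S -> BVA becomes S -> BD, D -> VA.

S -> g | BD; A -> g; B -> b; C -> AS; D -> VA; Q -> g | QC; V -> g | QV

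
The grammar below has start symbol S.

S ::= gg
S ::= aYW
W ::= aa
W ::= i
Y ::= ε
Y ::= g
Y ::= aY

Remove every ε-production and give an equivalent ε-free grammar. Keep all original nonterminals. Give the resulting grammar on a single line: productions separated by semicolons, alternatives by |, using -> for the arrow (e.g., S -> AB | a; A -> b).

Nullable set: {Y}.
S -> aYW: Y nullable, giving aW | aYW.
Drop Y -> ε.
Y -> aY: Y nullable, giving a | aY.
Unchanged (no nullable symbols): S -> gg; W -> aa; W -> i; Y -> g.

S -> aW | gg | aYW; W -> i | aa; Y -> a | g | aY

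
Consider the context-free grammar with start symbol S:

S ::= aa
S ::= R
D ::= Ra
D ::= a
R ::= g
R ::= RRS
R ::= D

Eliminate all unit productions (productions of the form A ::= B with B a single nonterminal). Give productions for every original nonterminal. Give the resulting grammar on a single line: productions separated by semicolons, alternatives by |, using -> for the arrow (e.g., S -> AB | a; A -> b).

Unit productions: R->D, S->R.
Unit pairs (A ⇒* B via units): (R,D), (S,D), (S,R).
S: inherits non-unit rules of {D, R, S} → RRS | Ra | a | aa | g.
D: inherits non-unit rules of {D} → Ra | a.
R: inherits non-unit rules of {D, R} → RRS | Ra | a | g.

S -> a | g | Ra | aa | RRS; D -> a | Ra; R -> a | g | Ra | RRS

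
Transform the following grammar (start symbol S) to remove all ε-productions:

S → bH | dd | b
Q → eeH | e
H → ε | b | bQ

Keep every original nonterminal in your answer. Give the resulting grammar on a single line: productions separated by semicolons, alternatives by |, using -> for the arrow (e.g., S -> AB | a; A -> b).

Nullable set: {H}.
S -> bH: H nullable, giving b | bH.
Drop H -> ε.
Q -> eeH: H nullable, giving ee | eeH.
Unchanged (no nullable symbols): S -> b; S -> dd; H -> b; H -> bQ; Q -> e.

S -> b | bH | dd; H -> b | bQ; Q -> e | ee | eeH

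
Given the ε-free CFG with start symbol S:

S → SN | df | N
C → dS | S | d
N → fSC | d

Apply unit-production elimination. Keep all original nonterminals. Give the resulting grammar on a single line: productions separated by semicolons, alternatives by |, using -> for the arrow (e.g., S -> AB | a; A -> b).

S -> d | SN | df | fSC; C -> d | SN | dS | df | fSC; N -> d | fSC

Unit productions: C->S, S->N.
Unit pairs (A ⇒* B via units): (C,N), (C,S), (S,N).
S: inherits non-unit rules of {N, S} → SN | d | df | fSC.
C: inherits non-unit rules of {C, N, S} → SN | d | dS | df | fSC.
N: inherits non-unit rules of {N} → d | fSC.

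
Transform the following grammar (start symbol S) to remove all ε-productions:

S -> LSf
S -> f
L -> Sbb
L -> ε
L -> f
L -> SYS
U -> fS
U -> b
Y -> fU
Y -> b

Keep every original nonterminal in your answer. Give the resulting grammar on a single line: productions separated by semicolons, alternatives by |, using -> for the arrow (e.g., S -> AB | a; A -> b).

S -> f | Sf | LSf; L -> f | SYS | Sbb; U -> b | fS; Y -> b | fU

Nullable set: {L}.
S -> LSf: L nullable, giving LSf | Sf.
Drop L -> ε.
Unchanged (no nullable symbols): S -> f; L -> SYS; L -> Sbb; L -> f; U -> b; U -> fS; Y -> b; Y -> fU.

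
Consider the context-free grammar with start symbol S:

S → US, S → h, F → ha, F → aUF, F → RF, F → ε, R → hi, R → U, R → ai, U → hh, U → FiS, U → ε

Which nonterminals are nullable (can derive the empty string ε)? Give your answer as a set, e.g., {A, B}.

Directly nullable (have an ε-rule): {F, U}.
R is nullable via R -> U (every symbol on the right is already known nullable).
Not nullable: S — each has a terminal in every rule's right-hand side or depends on a non-nullable symbol.

{F, R, U}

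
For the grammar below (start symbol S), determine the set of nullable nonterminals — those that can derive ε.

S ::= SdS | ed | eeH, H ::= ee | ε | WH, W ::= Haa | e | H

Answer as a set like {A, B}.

{H, W}

Directly nullable (have an ε-rule): {H}.
W is nullable via W -> H (every symbol on the right is already known nullable).
Not nullable: S — each has a terminal in every rule's right-hand side or depends on a non-nullable symbol.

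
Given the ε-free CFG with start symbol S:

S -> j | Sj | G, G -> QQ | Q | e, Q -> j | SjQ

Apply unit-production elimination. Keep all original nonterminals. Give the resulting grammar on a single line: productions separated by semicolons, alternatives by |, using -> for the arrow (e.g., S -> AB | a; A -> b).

Unit productions: G->Q, S->G.
Unit pairs (A ⇒* B via units): (G,Q), (S,G), (S,Q).
S: inherits non-unit rules of {G, Q, S} → QQ | Sj | SjQ | e | j.
G: inherits non-unit rules of {G, Q} → QQ | SjQ | e | j.
Q: inherits non-unit rules of {Q} → SjQ | j.

S -> e | j | QQ | Sj | SjQ; G -> e | j | QQ | SjQ; Q -> j | SjQ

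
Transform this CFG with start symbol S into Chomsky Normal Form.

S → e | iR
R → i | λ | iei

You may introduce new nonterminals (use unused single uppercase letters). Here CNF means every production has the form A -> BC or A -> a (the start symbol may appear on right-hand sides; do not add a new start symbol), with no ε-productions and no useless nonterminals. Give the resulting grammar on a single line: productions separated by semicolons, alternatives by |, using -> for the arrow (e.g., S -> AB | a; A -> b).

S -> e | i | AR; A -> i; B -> e; C -> BA; R -> i | AC

Nullable: {R}; after ε-elimination: S -> e | i | iR; R -> i | iei.
No unit productions to eliminate.
TERM: introduce B -> e, A -> i and substitute in every rule of length ≥2.
BIN: R -> ABA becomes R -> AC, C -> BA.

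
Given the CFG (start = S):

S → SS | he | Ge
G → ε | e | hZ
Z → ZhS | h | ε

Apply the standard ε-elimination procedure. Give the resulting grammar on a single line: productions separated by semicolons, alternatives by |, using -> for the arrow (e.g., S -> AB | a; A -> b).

Nullable set: {G, Z}.
S -> Ge: G nullable, giving Ge | e.
Drop G -> ε.
G -> hZ: Z nullable, giving h | hZ.
Drop Z -> ε.
Z -> ZhS: Z nullable, giving ZhS | hS.
Unchanged (no nullable symbols): S -> SS; S -> he; G -> e; Z -> h.

S -> e | Ge | SS | he; G -> e | h | hZ; Z -> h | hS | ZhS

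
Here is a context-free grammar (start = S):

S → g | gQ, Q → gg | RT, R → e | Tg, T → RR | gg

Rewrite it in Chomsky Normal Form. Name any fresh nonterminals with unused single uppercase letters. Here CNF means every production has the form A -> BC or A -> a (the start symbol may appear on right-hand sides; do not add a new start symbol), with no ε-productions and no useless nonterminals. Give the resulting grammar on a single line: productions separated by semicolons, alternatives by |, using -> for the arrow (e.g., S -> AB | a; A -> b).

No ε-productions.
No unit productions to eliminate.
TERM: introduce A -> g and substitute in every rule of length ≥2.

S -> g | AQ; A -> g; Q -> AA | RT; R -> e | TA; T -> AA | RR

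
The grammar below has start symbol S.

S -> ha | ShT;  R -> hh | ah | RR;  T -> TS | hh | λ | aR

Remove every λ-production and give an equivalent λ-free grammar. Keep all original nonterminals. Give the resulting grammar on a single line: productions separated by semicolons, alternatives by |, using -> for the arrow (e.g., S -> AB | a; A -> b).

Nullable set: {T}.
S -> ShT: T nullable, giving Sh | ShT.
Drop T -> λ.
T -> TS: T nullable, giving S | TS.
Unchanged (no nullable symbols): S -> ha; R -> RR; R -> ah; R -> hh; T -> aR; T -> hh.

S -> Sh | ha | ShT; R -> RR | ah | hh; T -> S | TS | aR | hh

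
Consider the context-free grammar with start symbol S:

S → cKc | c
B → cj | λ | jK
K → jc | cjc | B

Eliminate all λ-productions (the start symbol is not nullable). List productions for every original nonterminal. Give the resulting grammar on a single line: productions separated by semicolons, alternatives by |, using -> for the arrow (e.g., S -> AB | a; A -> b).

S -> c | cc | cKc; B -> j | cj | jK; K -> B | jc | cjc

Nullable set: {B, K}.
S -> cKc: K nullable, giving cKc | cc.
Drop B -> λ.
B -> jK: K nullable, giving j | jK.
K -> B: B nullable, giving B.
Unchanged (no nullable symbols): S -> c; B -> cj; K -> cjc; K -> jc.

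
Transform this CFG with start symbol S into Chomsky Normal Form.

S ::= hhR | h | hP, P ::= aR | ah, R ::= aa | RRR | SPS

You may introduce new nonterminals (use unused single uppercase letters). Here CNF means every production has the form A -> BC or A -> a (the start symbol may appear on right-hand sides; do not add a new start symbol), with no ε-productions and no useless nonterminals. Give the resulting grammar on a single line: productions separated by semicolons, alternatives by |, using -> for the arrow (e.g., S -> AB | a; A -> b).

S -> h | BE | BP; A -> a; B -> h; C -> RR; D -> PS; E -> BR; P -> AB | AR; R -> AA | RC | SD

No ε-productions.
No unit productions to eliminate.
TERM: introduce A -> a, B -> h and substitute in every rule of length ≥2.
BIN: R -> RRR becomes R -> RC, C -> RR; R -> SPS becomes R -> SD, D -> PS; S -> BBR becomes S -> BE, E -> BR.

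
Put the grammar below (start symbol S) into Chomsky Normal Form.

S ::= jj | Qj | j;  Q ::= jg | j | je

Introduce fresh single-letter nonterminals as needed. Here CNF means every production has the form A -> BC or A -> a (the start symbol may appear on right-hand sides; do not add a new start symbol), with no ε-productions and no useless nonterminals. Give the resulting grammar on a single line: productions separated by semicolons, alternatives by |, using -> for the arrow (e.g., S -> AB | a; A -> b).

S -> j | AA | QA; A -> j; B -> e; C -> g; Q -> j | AB | AC

No ε-productions.
No unit productions to eliminate.
TERM: introduce B -> e, C -> g, A -> j and substitute in every rule of length ≥2.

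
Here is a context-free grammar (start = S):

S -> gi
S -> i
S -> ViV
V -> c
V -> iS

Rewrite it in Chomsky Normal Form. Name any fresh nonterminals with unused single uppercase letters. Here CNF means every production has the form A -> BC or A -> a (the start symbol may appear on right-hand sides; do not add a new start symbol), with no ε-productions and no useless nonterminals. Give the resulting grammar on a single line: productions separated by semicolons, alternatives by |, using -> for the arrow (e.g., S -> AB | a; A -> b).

No ε-productions.
No unit productions to eliminate.
TERM: introduce B -> g, A -> i and substitute in every rule of length ≥2.
BIN: S -> VAV becomes S -> VC, C -> AV.

S -> i | BA | VC; A -> i; B -> g; C -> AV; V -> c | AS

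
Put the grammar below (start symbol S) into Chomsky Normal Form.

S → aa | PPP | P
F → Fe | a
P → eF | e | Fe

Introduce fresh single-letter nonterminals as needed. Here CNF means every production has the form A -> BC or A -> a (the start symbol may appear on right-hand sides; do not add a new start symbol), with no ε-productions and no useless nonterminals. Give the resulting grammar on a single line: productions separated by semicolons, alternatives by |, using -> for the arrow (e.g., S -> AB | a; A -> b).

No ε-productions.
After unit-elimination: S -> e | Fe | aa | eF | PPP; F -> a | Fe; P -> e | Fe | eF.
TERM: introduce B -> a, A -> e and substitute in every rule of length ≥2.
BIN: S -> PPP becomes S -> PC, C -> PP.

S -> e | AF | BB | FA | PC; A -> e; B -> a; C -> PP; F -> a | FA; P -> e | AF | FA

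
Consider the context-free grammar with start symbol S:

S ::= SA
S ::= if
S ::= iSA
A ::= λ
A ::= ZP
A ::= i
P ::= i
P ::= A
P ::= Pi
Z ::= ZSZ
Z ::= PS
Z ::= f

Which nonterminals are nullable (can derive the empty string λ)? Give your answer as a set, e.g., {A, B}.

{A, P}

Directly nullable (have an ε-rule): {A}.
P is nullable via P -> A (every symbol on the right is already known nullable).
Not nullable: S, Z — each has a terminal in every rule's right-hand side or depends on a non-nullable symbol.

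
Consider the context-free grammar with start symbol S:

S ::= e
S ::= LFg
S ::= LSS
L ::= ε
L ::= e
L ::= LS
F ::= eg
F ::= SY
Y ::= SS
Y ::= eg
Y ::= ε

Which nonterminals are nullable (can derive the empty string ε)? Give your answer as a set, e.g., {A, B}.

Directly nullable (have an ε-rule): {L, Y}.
Not nullable: F, S — each has a terminal in every rule's right-hand side or depends on a non-nullable symbol.

{L, Y}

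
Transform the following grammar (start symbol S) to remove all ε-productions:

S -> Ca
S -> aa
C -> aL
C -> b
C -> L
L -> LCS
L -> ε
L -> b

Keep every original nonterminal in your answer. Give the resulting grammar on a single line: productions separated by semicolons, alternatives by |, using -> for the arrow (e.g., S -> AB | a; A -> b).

S -> a | Ca | aa; C -> L | a | b | aL; L -> S | b | CS | LS | LCS

Nullable set: {C, L}.
S -> Ca: C nullable, giving Ca | a.
C -> L: L nullable, giving L.
C -> aL: L nullable, giving a | aL.
Drop L -> ε.
L -> LCS: L, C nullable, giving CS | LCS | LS | S.
Unchanged (no nullable symbols): S -> aa; C -> b; L -> b.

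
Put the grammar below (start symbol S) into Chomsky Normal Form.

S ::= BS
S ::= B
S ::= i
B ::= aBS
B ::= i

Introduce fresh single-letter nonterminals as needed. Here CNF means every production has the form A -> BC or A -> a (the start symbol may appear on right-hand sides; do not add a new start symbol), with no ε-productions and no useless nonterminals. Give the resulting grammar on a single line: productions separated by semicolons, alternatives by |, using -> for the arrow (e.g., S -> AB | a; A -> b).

No ε-productions.
After unit-elimination: S -> i | BS | aBS; B -> i | aBS.
TERM: introduce A -> a and substitute in every rule of length ≥2.
BIN: B -> ABS becomes B -> AC, C -> BS; S -> ABS becomes S -> AD, D -> BS.

S -> i | AD | BS; A -> a; B -> i | AC; C -> BS; D -> BS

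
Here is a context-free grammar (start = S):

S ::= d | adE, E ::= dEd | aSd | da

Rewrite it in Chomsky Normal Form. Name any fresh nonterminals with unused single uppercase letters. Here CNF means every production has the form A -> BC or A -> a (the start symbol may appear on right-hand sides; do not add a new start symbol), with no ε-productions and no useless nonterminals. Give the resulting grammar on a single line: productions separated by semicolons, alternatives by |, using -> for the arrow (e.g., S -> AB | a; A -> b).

S -> d | AF; A -> a; B -> d; C -> SB; D -> EB; E -> AC | BA | BD; F -> BE

No ε-productions.
No unit productions to eliminate.
TERM: introduce A -> a, B -> d and substitute in every rule of length ≥2.
BIN: E -> ASB becomes E -> AC, C -> SB; E -> BEB becomes E -> BD, D -> EB; S -> ABE becomes S -> AF, F -> BE.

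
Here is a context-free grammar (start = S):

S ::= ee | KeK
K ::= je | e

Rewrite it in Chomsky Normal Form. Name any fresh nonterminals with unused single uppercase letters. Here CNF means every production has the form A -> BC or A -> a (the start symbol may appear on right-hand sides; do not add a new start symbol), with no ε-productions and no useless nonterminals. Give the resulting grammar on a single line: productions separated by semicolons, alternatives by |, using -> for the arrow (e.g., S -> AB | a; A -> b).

S -> BB | KC; A -> j; B -> e; C -> BK; K -> e | AB

No ε-productions.
No unit productions to eliminate.
TERM: introduce B -> e, A -> j and substitute in every rule of length ≥2.
BIN: S -> KBK becomes S -> KC, C -> BK.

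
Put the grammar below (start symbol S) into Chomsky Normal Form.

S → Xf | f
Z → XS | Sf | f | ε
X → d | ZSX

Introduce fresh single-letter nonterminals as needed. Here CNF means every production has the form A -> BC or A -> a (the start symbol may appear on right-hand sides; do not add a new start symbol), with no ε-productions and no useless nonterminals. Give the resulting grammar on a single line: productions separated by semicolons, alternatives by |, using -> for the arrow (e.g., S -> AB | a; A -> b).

Nullable: {Z}; after ε-elimination: S -> f | Xf; X -> d | SX | ZSX; Z -> f | Sf | XS.
No unit productions to eliminate.
TERM: introduce A -> f and substitute in every rule of length ≥2.
BIN: X -> ZSX becomes X -> ZB, B -> SX.

S -> f | XA; A -> f; B -> SX; X -> d | SX | ZB; Z -> f | SA | XS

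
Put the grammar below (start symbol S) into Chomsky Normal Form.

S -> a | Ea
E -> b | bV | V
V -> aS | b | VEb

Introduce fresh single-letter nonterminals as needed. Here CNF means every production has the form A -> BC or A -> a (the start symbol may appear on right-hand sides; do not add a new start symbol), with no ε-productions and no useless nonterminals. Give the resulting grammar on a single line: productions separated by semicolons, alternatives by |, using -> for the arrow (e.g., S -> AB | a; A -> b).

S -> a | EB; A -> b; B -> a; C -> EA; D -> EA; E -> b | AV | BS | VC; V -> b | BS | VD

No ε-productions.
After unit-elimination: S -> a | Ea; E -> b | aS | bV | VEb; V -> b | aS | VEb.
TERM: introduce B -> a, A -> b and substitute in every rule of length ≥2.
BIN: E -> VEA becomes E -> VC, C -> EA; V -> VEA becomes V -> VD, D -> EA.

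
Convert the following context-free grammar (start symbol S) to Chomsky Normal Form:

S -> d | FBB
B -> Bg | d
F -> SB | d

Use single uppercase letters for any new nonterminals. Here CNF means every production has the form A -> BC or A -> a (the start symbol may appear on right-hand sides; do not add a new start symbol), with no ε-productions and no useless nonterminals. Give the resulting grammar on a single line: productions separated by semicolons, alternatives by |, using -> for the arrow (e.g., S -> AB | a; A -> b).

S -> d | FC; A -> g; B -> d | BA; C -> BB; F -> d | SB

No ε-productions.
No unit productions to eliminate.
TERM: introduce A -> g and substitute in every rule of length ≥2.
BIN: S -> FBB becomes S -> FC, C -> BB.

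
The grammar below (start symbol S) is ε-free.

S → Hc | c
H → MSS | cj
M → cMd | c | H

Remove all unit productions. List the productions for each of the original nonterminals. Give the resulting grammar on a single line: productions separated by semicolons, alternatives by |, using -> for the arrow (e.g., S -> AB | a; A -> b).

Unit productions: M->H.
Unit pairs (A ⇒* B via units): (M,H).
S: inherits non-unit rules of {S} → Hc | c.
H: inherits non-unit rules of {H} → MSS | cj.
M: inherits non-unit rules of {H, M} → MSS | c | cMd | cj.

S -> c | Hc; H -> cj | MSS; M -> c | cj | MSS | cMd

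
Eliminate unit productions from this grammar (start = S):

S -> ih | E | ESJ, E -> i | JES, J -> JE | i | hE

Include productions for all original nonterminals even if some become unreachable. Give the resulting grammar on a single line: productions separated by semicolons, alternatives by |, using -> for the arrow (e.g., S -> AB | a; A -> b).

Unit productions: S->E.
Unit pairs (A ⇒* B via units): (S,E).
S: inherits non-unit rules of {E, S} → ESJ | JES | i | ih.
E: inherits non-unit rules of {E} → JES | i.
J: inherits non-unit rules of {J} → JE | hE | i.

S -> i | ih | ESJ | JES; E -> i | JES; J -> i | JE | hE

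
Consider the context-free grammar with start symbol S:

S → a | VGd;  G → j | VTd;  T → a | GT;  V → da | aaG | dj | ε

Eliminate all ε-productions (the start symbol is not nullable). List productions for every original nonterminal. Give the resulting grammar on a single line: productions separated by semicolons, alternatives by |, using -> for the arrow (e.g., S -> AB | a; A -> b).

Nullable set: {V}.
S -> VGd: V nullable, giving Gd | VGd.
G -> VTd: V nullable, giving Td | VTd.
Drop V -> ε.
Unchanged (no nullable symbols): S -> a; G -> j; T -> GT; T -> a; V -> aaG; V -> da; V -> dj.

S -> a | Gd | VGd; G -> j | Td | VTd; T -> a | GT; V -> da | dj | aaG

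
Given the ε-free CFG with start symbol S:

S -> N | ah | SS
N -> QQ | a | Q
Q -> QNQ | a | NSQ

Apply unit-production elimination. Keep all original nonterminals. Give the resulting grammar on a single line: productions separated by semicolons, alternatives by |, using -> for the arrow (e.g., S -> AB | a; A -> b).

S -> a | QQ | SS | ah | NSQ | QNQ; N -> a | QQ | NSQ | QNQ; Q -> a | NSQ | QNQ

Unit productions: N->Q, S->N.
Unit pairs (A ⇒* B via units): (N,Q), (S,N), (S,Q).
S: inherits non-unit rules of {N, Q, S} → NSQ | QNQ | QQ | SS | a | ah.
N: inherits non-unit rules of {N, Q} → NSQ | QNQ | QQ | a.
Q: inherits non-unit rules of {Q} → NSQ | QNQ | a.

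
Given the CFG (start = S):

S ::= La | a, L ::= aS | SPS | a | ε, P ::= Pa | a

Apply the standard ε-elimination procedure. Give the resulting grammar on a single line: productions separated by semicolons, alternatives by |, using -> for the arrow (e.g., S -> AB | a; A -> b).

Nullable set: {L}.
S -> La: L nullable, giving La | a.
Drop L -> ε.
Unchanged (no nullable symbols): S -> a; L -> SPS; L -> a; L -> aS; P -> Pa; P -> a.

S -> a | La; L -> a | aS | SPS; P -> a | Pa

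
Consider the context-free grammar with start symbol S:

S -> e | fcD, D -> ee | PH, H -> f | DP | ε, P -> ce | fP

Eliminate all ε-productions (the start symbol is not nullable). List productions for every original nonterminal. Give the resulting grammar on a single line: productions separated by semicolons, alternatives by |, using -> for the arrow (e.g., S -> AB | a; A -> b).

S -> e | fcD; D -> P | PH | ee; H -> f | DP; P -> ce | fP

Nullable set: {H}.
D -> PH: H nullable, giving P | PH.
Drop H -> ε.
Unchanged (no nullable symbols): S -> e; S -> fcD; D -> ee; H -> DP; H -> f; P -> ce; P -> fP.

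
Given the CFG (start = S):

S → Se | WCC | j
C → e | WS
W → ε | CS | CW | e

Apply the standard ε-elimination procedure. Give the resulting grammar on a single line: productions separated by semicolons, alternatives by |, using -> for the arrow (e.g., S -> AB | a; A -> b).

Nullable set: {W}.
S -> WCC: W nullable, giving CC | WCC.
C -> WS: W nullable, giving S | WS.
Drop W -> ε.
W -> CW: W nullable, giving C | CW.
Unchanged (no nullable symbols): S -> Se; S -> j; C -> e; W -> CS; W -> e.

S -> j | CC | Se | WCC; C -> S | e | WS; W -> C | e | CS | CW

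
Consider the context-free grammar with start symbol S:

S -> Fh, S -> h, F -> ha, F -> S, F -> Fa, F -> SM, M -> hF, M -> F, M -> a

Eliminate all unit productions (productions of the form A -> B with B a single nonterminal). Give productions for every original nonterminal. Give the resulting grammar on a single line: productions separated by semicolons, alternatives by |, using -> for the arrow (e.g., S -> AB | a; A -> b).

Unit productions: F->S, M->F.
Unit pairs (A ⇒* B via units): (F,S), (M,F), (M,S).
S: inherits non-unit rules of {S} → Fh | h.
F: inherits non-unit rules of {F, S} → Fa | Fh | SM | h | ha.
M: inherits non-unit rules of {F, M, S} → Fa | Fh | SM | a | h | hF | ha.

S -> h | Fh; F -> h | Fa | Fh | SM | ha; M -> a | h | Fa | Fh | SM | hF | ha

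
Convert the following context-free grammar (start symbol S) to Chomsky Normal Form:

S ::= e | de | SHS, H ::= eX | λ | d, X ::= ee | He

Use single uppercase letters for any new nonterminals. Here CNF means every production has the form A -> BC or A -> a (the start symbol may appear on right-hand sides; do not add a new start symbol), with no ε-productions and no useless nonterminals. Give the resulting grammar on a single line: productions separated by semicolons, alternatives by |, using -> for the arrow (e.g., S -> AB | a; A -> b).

S -> e | BA | SC | SS; A -> e; B -> d; C -> HS; H -> d | AX; X -> e | AA | HA

Nullable: {H}; after ε-elimination: S -> e | SS | de | SHS; H -> d | eX; X -> e | He | ee.
No unit productions to eliminate.
TERM: introduce B -> d, A -> e and substitute in every rule of length ≥2.
BIN: S -> SHS becomes S -> SC, C -> HS.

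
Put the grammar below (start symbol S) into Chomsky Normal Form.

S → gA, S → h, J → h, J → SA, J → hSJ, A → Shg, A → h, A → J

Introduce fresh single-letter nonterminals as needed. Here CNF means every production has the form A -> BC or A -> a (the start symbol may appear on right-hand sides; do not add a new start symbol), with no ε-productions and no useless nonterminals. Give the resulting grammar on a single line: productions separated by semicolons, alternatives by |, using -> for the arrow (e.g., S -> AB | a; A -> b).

S -> h | CA; A -> h | BD | SA | SE; B -> h; C -> g; D -> SJ; E -> BC; F -> SJ; J -> h | BF | SA

No ε-productions.
After unit-elimination: S -> h | gA; A -> h | SA | Shg | hSJ; J -> h | SA | hSJ.
TERM: introduce C -> g, B -> h and substitute in every rule of length ≥2.
BIN: A -> BSJ becomes A -> BD, D -> SJ; A -> SBC becomes A -> SE, E -> BC; J -> BSJ becomes J -> BF, F -> SJ.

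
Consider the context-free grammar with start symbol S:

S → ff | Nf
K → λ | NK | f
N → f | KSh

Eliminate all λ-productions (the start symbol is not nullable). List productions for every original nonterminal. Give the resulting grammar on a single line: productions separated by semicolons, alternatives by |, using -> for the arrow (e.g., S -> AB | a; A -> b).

S -> Nf | ff; K -> N | f | NK; N -> f | Sh | KSh

Nullable set: {K}.
Drop K -> λ.
K -> NK: K nullable, giving N | NK.
N -> KSh: K nullable, giving KSh | Sh.
Unchanged (no nullable symbols): S -> Nf; S -> ff; K -> f; N -> f.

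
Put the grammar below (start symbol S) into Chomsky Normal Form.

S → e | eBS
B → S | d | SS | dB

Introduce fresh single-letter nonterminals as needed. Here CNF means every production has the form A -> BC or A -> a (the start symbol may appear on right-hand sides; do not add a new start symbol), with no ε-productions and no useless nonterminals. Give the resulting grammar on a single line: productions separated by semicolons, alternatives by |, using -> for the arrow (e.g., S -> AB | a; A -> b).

No ε-productions.
After unit-elimination: S -> e | eBS; B -> d | e | SS | dB | eBS.
TERM: introduce A -> d, C -> e and substitute in every rule of length ≥2.
BIN: B -> CBS becomes B -> CD, D -> BS; S -> CBS becomes S -> CE, E -> BS.

S -> e | CE; A -> d; B -> d | e | AB | CD | SS; C -> e; D -> BS; E -> BS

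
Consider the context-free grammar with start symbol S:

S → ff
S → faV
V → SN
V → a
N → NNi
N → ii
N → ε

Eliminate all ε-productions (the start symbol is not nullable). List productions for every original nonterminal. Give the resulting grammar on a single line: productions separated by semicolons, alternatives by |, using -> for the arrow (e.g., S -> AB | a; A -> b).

S -> ff | faV; N -> i | Ni | ii | NNi; V -> S | a | SN

Nullable set: {N}.
Drop N -> ε.
N -> NNi: N, N nullable, giving NNi | Ni | i.
V -> SN: N nullable, giving S | SN.
Unchanged (no nullable symbols): S -> faV; S -> ff; N -> ii; V -> a.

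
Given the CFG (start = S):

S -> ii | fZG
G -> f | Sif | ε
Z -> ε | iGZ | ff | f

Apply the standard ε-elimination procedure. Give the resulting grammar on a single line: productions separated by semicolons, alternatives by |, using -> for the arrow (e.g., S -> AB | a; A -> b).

S -> f | fG | fZ | ii | fZG; G -> f | Sif; Z -> f | i | ff | iG | iZ | iGZ

Nullable set: {G, Z}.
S -> fZG: Z, G nullable, giving f | fG | fZ | fZG.
Drop G -> ε.
Drop Z -> ε.
Z -> iGZ: G, Z nullable, giving i | iG | iGZ | iZ.
Unchanged (no nullable symbols): S -> ii; G -> Sif; G -> f; Z -> f; Z -> ff.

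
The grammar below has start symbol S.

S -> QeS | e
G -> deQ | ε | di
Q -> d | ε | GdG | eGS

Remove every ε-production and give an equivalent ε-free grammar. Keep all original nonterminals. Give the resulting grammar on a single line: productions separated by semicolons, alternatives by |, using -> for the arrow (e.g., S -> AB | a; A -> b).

S -> e | eS | QeS; G -> de | di | deQ; Q -> d | Gd | dG | eS | GdG | eGS

Nullable set: {G, Q}.
S -> QeS: Q nullable, giving QeS | eS.
Drop G -> ε.
G -> deQ: Q nullable, giving de | deQ.
Drop Q -> ε.
Q -> GdG: G, G nullable, giving Gd | GdG | d | dG.
Q -> eGS: G nullable, giving eGS | eS.
Unchanged (no nullable symbols): S -> e; G -> di; Q -> d.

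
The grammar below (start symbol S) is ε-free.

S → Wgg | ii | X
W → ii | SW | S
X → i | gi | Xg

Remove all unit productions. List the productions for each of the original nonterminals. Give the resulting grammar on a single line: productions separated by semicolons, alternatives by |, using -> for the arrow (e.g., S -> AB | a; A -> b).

S -> i | Xg | gi | ii | Wgg; W -> i | SW | Xg | gi | ii | Wgg; X -> i | Xg | gi

Unit productions: S->X, W->S.
Unit pairs (A ⇒* B via units): (S,X), (W,S), (W,X).
S: inherits non-unit rules of {S, X} → Wgg | Xg | gi | i | ii.
W: inherits non-unit rules of {S, W, X} → SW | Wgg | Xg | gi | i | ii.
X: inherits non-unit rules of {X} → Xg | gi | i.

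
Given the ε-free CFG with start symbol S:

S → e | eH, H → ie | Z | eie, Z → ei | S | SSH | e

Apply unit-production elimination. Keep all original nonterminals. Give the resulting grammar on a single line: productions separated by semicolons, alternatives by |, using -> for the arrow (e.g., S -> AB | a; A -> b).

S -> e | eH; H -> e | eH | ei | ie | SSH | eie; Z -> e | eH | ei | SSH

Unit productions: H->Z, Z->S.
Unit pairs (A ⇒* B via units): (H,S), (H,Z), (Z,S).
S: inherits non-unit rules of {S} → e | eH.
H: inherits non-unit rules of {H, S, Z} → SSH | e | eH | ei | eie | ie.
Z: inherits non-unit rules of {S, Z} → SSH | e | eH | ei.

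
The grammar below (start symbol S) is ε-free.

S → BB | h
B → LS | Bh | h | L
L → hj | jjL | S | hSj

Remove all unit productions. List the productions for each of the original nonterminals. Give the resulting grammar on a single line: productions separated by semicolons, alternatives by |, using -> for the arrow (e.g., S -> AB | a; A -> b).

S -> h | BB; B -> h | BB | Bh | LS | hj | hSj | jjL; L -> h | BB | hj | hSj | jjL

Unit productions: B->L, L->S.
Unit pairs (A ⇒* B via units): (B,L), (B,S), (L,S).
S: inherits non-unit rules of {S} → BB | h.
B: inherits non-unit rules of {B, L, S} → BB | Bh | LS | h | hSj | hj | jjL.
L: inherits non-unit rules of {L, S} → BB | h | hSj | hj | jjL.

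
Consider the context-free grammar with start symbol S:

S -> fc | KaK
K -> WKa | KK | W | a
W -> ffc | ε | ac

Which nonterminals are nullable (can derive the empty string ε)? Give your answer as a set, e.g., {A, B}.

Directly nullable (have an ε-rule): {W}.
K is nullable via K -> W (every symbol on the right is already known nullable).
Not nullable: S — each has a terminal in every rule's right-hand side or depends on a non-nullable symbol.

{K, W}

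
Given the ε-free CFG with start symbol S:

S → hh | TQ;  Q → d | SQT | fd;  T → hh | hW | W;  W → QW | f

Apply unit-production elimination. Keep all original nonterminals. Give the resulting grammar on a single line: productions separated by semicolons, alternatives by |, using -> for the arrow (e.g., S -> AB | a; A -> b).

S -> TQ | hh; Q -> d | fd | SQT; T -> f | QW | hW | hh; W -> f | QW

Unit productions: T->W.
Unit pairs (A ⇒* B via units): (T,W).
S: inherits non-unit rules of {S} → TQ | hh.
Q: inherits non-unit rules of {Q} → SQT | d | fd.
T: inherits non-unit rules of {T, W} → QW | f | hW | hh.
W: inherits non-unit rules of {W} → QW | f.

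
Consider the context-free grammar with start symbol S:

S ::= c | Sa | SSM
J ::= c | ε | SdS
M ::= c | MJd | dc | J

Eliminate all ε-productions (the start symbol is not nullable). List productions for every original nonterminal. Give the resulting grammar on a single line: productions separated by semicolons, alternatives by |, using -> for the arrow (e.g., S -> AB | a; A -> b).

S -> c | SS | Sa | SSM; J -> c | SdS; M -> J | c | d | Jd | Md | dc | MJd

Nullable set: {J, M}.
S -> SSM: M nullable, giving SS | SSM.
Drop J -> ε.
M -> J: J nullable, giving J.
M -> MJd: M, J nullable, giving Jd | MJd | Md | d.
Unchanged (no nullable symbols): S -> Sa; S -> c; J -> SdS; J -> c; M -> c; M -> dc.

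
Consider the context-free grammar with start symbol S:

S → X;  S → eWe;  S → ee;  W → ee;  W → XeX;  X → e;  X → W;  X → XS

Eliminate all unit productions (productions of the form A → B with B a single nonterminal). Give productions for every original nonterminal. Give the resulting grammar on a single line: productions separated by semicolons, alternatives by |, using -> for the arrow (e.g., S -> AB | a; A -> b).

Unit productions: S->X, X->W.
Unit pairs (A ⇒* B via units): (S,W), (S,X), (X,W).
S: inherits non-unit rules of {S, W, X} → XS | XeX | e | eWe | ee.
W: inherits non-unit rules of {W} → XeX | ee.
X: inherits non-unit rules of {W, X} → XS | XeX | e | ee.

S -> e | XS | ee | XeX | eWe; W -> ee | XeX; X -> e | XS | ee | XeX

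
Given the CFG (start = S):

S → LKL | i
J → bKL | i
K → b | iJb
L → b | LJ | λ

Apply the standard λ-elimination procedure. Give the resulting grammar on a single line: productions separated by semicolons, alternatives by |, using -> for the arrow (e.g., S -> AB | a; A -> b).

S -> K | i | KL | LK | LKL; J -> i | bK | bKL; K -> b | iJb; L -> J | b | LJ

Nullable set: {L}.
S -> LKL: L, L nullable, giving K | KL | LK | LKL.
J -> bKL: L nullable, giving bK | bKL.
Drop L -> λ.
L -> LJ: L nullable, giving J | LJ.
Unchanged (no nullable symbols): S -> i; J -> i; K -> b; K -> iJb; L -> b.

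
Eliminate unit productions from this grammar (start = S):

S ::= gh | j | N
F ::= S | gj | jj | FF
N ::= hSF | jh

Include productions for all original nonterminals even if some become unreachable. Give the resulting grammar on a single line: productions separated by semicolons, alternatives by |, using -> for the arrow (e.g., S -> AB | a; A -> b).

S -> j | gh | jh | hSF; F -> j | FF | gh | gj | jh | jj | hSF; N -> jh | hSF

Unit productions: F->S, S->N.
Unit pairs (A ⇒* B via units): (F,N), (F,S), (S,N).
S: inherits non-unit rules of {N, S} → gh | hSF | j | jh.
F: inherits non-unit rules of {F, N, S} → FF | gh | gj | hSF | j | jh | jj.
N: inherits non-unit rules of {N} → hSF | jh.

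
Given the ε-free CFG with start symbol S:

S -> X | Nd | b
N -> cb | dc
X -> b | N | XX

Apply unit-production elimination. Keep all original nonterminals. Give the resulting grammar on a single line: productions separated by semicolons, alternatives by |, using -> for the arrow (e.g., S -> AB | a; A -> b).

S -> b | Nd | XX | cb | dc; N -> cb | dc; X -> b | XX | cb | dc

Unit productions: S->X, X->N.
Unit pairs (A ⇒* B via units): (S,N), (S,X), (X,N).
S: inherits non-unit rules of {N, S, X} → Nd | XX | b | cb | dc.
N: inherits non-unit rules of {N} → cb | dc.
X: inherits non-unit rules of {N, X} → XX | b | cb | dc.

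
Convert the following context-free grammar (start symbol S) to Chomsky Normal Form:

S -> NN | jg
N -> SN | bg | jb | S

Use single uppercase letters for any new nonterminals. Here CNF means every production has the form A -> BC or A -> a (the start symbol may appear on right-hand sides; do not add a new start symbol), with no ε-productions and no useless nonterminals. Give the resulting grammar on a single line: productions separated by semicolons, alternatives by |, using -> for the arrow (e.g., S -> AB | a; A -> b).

S -> CB | NN; A -> b; B -> g; C -> j; N -> AB | CA | CB | NN | SN

No ε-productions.
After unit-elimination: S -> NN | jg; N -> NN | SN | bg | jb | jg.
TERM: introduce A -> b, B -> g, C -> j and substitute in every rule of length ≥2.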